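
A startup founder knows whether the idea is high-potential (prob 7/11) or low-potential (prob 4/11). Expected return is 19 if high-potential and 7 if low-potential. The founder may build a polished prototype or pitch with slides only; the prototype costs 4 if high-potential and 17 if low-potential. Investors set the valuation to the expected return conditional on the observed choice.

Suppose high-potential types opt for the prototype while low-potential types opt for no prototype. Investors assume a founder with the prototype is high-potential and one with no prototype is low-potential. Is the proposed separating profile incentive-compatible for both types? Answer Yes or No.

Yes

Under these beliefs, the prototype earns valuation 19 and no prototype earns valuation 7.
high-potential: the prototype nets 19 − 4 = 15; no prototype nets 7. high-potential prefers the prototype.
low-potential: the prototype nets 19 − 17 = 2; no prototype nets 7. low-potential prefers no prototype.
Neither type deviates, so the separating profile is an equilibrium.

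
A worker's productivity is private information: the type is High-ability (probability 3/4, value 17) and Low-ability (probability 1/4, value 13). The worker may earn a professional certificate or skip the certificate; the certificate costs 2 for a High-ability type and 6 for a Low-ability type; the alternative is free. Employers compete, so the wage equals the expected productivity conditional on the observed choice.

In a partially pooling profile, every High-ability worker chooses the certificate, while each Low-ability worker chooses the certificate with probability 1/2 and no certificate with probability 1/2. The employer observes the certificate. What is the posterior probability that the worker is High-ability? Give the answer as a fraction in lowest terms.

P(the certificate) = (3/4)·1 + (1/4)·(1/2) = 7/8.
By Bayes' rule, P(High-ability | the certificate) = (3/4) / (7/8) = 6/7.

6/7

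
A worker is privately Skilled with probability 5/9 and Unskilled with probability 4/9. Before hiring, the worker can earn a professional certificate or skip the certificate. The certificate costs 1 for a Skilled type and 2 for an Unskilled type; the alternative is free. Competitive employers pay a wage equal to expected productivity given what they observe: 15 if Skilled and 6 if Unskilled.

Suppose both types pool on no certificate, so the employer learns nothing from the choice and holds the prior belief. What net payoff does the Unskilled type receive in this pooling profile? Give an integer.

Pooled wage = 5/9·15 + 4/9·6 = 11.
Unskilled pays no cost for no certificate, so net payoff = 11.

11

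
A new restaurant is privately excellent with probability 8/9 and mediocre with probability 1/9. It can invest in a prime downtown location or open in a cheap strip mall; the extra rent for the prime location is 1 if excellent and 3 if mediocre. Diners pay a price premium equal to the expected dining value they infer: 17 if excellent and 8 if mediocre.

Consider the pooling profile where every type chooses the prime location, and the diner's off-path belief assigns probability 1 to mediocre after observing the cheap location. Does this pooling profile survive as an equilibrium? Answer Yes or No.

Yes

On path, the diner holds the prior and pays 8/9·17 + 1/9·8 = 16. Off path (the cheap location), believing mediocre, it pays 8.
excellent: the prime location nets 16 − 1 = 15; the cheap location nets 8. excellent stays.
mediocre: the prime location nets 16 − 3 = 13; the cheap location nets 8. mediocre stays.
No type deviates, so pooling is sustained.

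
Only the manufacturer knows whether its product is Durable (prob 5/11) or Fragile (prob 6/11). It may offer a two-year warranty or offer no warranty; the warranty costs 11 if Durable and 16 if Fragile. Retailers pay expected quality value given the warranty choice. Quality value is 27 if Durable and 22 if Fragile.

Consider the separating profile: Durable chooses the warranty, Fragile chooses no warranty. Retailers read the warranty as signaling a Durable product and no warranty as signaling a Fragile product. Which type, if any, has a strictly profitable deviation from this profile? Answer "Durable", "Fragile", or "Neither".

Durable

The warranty pays 27; no warranty pays 22.
Durable: assigned the warranty, nets 27 − 11 = 16; deviating to no warranty nets 22.
Fragile: assigned no warranty, nets 22; deviating to the warranty nets 27 − 16 = 11.
The Durable type gains 6 by deviating.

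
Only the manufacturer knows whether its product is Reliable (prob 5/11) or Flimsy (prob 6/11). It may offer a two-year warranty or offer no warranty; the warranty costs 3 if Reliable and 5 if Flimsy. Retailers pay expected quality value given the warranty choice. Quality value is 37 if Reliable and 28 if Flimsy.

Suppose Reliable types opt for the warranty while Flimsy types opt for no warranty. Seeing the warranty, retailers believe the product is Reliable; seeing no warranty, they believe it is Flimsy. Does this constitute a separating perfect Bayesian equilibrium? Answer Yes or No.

Under these beliefs, the warranty earns price 37 and no warranty earns price 28.
Reliable: the warranty nets 37 − 3 = 34; no warranty nets 28. Reliable prefers the warranty.
Flimsy: the warranty nets 37 − 5 = 32; no warranty nets 28. Flimsy would deviate to the warranty.
Flimsy has a profitable deviation, so the profile is not an equilibrium.

No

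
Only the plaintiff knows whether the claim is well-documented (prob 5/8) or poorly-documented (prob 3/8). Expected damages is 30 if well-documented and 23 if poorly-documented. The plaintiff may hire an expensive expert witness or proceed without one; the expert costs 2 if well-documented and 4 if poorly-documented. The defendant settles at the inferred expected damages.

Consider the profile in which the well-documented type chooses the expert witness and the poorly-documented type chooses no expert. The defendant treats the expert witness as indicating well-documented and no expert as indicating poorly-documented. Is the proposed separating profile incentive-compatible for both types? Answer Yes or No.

No

Under these beliefs, the expert witness earns settlement 30 and no expert earns settlement 23.
well-documented: the expert witness nets 30 − 2 = 28; no expert nets 23. well-documented prefers the expert witness.
poorly-documented: the expert witness nets 30 − 4 = 26; no expert nets 23. poorly-documented would deviate to the expert witness.
poorly-documented has a profitable deviation, so the profile is not an equilibrium.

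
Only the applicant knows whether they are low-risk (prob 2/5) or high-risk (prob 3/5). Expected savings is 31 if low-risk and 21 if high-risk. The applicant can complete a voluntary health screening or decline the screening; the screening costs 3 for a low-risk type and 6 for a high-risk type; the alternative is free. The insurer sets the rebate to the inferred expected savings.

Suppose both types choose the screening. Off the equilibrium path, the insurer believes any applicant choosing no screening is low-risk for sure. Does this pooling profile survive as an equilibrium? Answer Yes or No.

No

On path, the insurer holds the prior and pays 2/5·31 + 3/5·21 = 25. Off path (no screening), believing low-risk, it pays 31.
low-risk: the screening nets 25 − 3 = 22; no screening nets 31. low-risk would deviate.
high-risk: the screening nets 25 − 6 = 19; no screening nets 31. high-risk would deviate.
A type deviates, so pooling fails.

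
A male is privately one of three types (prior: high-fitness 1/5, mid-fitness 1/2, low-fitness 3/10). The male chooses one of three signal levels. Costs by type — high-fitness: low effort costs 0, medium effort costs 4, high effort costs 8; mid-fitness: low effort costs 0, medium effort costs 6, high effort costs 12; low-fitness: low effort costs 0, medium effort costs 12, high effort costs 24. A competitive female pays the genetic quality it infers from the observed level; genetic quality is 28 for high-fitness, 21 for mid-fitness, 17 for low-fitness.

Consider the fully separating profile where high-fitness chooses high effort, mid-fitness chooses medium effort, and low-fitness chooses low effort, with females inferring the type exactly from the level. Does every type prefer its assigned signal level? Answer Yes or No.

No

Separating mating payoffs: high effort → 28, medium effort → 21, low effort → 17.
high-fitness (assigned high effort): low effort: 17 − 0 = 17; medium effort: 21 − 4 = 17; high effort: 28 − 8 = 20. high-fitness stays.
mid-fitness (assigned medium effort): low effort: 17 − 0 = 17; medium effort: 21 − 6 = 15; high effort: 28 − 12 = 16. mid-fitness prefers low effort.
low-fitness (assigned low effort): low effort: 17 − 0 = 17; medium effort: 21 − 12 = 9; high effort: 28 − 24 = 4. low-fitness stays.
At least one type deviates; the separating profile fails.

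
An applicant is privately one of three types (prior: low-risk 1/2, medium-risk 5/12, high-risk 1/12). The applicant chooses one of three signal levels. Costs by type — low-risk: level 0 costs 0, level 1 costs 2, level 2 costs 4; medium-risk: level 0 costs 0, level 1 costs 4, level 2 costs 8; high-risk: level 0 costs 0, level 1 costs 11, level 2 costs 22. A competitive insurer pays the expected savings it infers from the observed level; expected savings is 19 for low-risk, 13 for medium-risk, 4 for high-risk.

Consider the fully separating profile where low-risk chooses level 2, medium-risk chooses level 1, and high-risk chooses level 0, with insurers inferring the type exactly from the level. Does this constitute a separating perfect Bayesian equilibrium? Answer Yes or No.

No

Separating rebates: level 2 → 19, level 1 → 13, level 0 → 4.
low-risk (assigned level 2): level 0: 4 − 0 = 4; level 1: 13 − 2 = 11; level 2: 19 − 4 = 15. low-risk stays.
medium-risk (assigned level 1): level 0: 4 − 0 = 4; level 1: 13 − 4 = 9; level 2: 19 − 8 = 11. medium-risk prefers level 2.
high-risk (assigned level 0): level 0: 4 − 0 = 4; level 1: 13 − 11 = 2; level 2: 19 − 22 = -3. high-risk stays.
At least one type deviates; the separating profile fails.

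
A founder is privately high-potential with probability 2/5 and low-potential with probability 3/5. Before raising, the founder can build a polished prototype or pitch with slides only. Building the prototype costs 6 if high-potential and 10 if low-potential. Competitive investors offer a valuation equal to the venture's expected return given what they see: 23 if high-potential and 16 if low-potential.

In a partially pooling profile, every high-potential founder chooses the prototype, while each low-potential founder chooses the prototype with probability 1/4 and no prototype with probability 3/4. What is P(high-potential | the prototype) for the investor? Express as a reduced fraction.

P(the prototype) = (2/5)·1 + (3/5)·(1/4) = 11/20.
By Bayes' rule, P(high-potential | the prototype) = (2/5) / (11/20) = 8/11.

8/11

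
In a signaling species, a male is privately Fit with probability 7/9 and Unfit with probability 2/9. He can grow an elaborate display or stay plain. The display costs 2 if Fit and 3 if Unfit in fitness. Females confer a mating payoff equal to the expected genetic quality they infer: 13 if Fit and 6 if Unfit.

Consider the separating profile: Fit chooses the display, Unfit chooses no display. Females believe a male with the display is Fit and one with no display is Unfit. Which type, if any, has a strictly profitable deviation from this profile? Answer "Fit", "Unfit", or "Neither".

Unfit

The display pays 13; no display pays 6.
Fit: assigned the display, nets 13 − 2 = 11; deviating to no display nets 6.
Unfit: assigned no display, nets 6; deviating to the display nets 13 − 3 = 10.
The Unfit type gains 4 by deviating.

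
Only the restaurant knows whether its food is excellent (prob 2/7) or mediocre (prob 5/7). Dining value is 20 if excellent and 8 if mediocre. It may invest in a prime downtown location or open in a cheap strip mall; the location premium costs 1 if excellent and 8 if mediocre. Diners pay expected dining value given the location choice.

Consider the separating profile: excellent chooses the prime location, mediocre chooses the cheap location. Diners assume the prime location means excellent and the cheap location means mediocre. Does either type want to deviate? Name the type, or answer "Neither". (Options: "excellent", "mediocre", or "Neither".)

The prime location pays 20; the cheap location pays 8.
excellent: assigned the prime location, nets 20 − 1 = 19; deviating to the cheap location nets 8.
mediocre: assigned the cheap location, nets 8; deviating to the prime location nets 20 − 8 = 12.
The mediocre type gains 4 by deviating.

mediocre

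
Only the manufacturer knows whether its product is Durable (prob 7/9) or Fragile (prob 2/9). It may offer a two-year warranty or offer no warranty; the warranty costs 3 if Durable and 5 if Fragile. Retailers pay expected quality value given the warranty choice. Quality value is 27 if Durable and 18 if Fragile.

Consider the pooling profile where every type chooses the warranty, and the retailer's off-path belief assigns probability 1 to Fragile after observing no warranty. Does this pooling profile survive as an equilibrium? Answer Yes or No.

Yes

On path, the retailer holds the prior and pays 7/9·27 + 2/9·18 = 25. Off path (no warranty), believing Fragile, it pays 18.
Durable: the warranty nets 25 − 3 = 22; no warranty nets 18. Durable stays.
Fragile: the warranty nets 25 − 5 = 20; no warranty nets 18. Fragile stays.
No type deviates, so pooling is sustained.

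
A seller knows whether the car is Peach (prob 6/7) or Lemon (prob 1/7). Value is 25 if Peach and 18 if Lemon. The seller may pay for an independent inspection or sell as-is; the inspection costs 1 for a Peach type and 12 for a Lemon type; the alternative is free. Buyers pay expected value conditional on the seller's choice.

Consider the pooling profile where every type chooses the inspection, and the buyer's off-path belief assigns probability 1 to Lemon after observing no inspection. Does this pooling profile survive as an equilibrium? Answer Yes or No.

On path, the buyer holds the prior and pays 6/7·25 + 1/7·18 = 24. Off path (no inspection), believing Lemon, it pays 18.
Peach: the inspection nets 24 − 1 = 23; no inspection nets 18. Peach stays.
Lemon: the inspection nets 24 − 12 = 12; no inspection nets 18. Lemon would deviate.
A type deviates, so pooling fails.

No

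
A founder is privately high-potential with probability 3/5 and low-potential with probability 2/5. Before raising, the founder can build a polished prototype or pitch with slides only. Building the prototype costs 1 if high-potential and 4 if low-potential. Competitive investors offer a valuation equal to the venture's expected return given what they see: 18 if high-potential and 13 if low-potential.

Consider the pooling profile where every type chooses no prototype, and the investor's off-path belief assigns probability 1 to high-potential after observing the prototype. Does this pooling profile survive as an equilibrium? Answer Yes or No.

No

On path, the investor holds the prior and pays 3/5·18 + 2/5·13 = 16. Off path (the prototype), believing high-potential, it pays 18.
high-potential: no prototype nets 16; the prototype nets 18 − 1 = 17. high-potential would deviate.
low-potential: no prototype nets 16; the prototype nets 18 − 4 = 14. low-potential stays.
A type deviates, so pooling fails.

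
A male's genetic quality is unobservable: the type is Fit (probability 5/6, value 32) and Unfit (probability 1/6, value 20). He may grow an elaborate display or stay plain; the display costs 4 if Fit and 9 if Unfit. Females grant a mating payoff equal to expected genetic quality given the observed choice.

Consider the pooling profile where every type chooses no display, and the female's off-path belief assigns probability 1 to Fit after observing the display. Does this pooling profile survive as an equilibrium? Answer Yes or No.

Yes

On path, the female holds the prior and pays 5/6·32 + 1/6·20 = 30. Off path (the display), believing Fit, it pays 32.
Fit: no display nets 30; the display nets 32 − 4 = 28. Fit stays.
Unfit: no display nets 30; the display nets 32 − 9 = 23. Unfit stays.
No type deviates, so pooling is sustained.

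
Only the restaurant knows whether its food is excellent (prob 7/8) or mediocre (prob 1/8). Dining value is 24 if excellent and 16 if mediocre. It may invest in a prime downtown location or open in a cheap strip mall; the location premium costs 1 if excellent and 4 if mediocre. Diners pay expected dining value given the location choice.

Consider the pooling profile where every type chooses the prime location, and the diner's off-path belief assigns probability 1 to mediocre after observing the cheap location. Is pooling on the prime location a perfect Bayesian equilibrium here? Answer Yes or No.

Yes

On path, the diner holds the prior and pays 7/8·24 + 1/8·16 = 23. Off path (the cheap location), believing mediocre, it pays 16.
excellent: the prime location nets 23 − 1 = 22; the cheap location nets 16. excellent stays.
mediocre: the prime location nets 23 − 4 = 19; the cheap location nets 16. mediocre stays.
No type deviates, so pooling is sustained.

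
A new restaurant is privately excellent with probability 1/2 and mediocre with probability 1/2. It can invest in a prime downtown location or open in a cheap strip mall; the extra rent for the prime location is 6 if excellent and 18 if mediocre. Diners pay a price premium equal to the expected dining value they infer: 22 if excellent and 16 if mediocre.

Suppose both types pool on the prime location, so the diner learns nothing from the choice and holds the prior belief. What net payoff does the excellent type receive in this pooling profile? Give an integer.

13

Pooled price premium = 1/2·22 + 1/2·16 = 19.
excellent pays cost 6 for the prime location, so net payoff = 19 − 6 = 13.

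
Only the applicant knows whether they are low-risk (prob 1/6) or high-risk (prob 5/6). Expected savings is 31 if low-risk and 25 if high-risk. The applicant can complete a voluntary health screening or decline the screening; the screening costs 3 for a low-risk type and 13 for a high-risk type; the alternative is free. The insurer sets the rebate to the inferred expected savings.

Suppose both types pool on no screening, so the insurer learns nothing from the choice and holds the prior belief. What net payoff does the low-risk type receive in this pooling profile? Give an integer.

26

Pooled rebate = 1/6·31 + 5/6·25 = 26.
low-risk pays no cost for no screening, so net payoff = 26.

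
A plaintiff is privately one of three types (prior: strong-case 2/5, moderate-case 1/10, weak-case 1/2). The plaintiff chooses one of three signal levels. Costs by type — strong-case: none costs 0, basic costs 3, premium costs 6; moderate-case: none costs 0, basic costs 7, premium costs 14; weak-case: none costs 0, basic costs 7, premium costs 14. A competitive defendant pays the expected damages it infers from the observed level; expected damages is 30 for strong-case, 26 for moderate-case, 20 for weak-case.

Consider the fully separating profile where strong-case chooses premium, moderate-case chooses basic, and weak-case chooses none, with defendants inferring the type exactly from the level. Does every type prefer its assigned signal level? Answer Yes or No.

Separating settlements: premium → 30, basic → 26, none → 20.
strong-case (assigned premium): none: 20 − 0 = 20; basic: 26 − 3 = 23; premium: 30 − 6 = 24. strong-case stays.
moderate-case (assigned basic): none: 20 − 0 = 20; basic: 26 − 7 = 19; premium: 30 − 14 = 16. moderate-case prefers none.
weak-case (assigned none): none: 20 − 0 = 20; basic: 26 − 7 = 19; premium: 30 − 14 = 16. weak-case stays.
At least one type deviates; the separating profile fails.

No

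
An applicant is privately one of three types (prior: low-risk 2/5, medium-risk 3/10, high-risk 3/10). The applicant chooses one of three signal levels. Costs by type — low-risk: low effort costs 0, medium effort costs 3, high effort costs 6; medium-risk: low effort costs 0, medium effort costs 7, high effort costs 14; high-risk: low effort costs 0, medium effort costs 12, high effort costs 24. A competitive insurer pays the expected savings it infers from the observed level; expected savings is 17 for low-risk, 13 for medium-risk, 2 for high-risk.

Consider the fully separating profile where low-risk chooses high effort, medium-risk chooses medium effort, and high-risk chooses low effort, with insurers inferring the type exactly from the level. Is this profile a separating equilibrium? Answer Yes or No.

Yes

Separating rebates: high effort → 17, medium effort → 13, low effort → 2.
low-risk (assigned high effort): low effort: 2 − 0 = 2; medium effort: 13 − 3 = 10; high effort: 17 − 6 = 11. low-risk stays.
medium-risk (assigned medium effort): low effort: 2 − 0 = 2; medium effort: 13 − 7 = 6; high effort: 17 − 14 = 3. medium-risk stays.
high-risk (assigned low effort): low effort: 2 − 0 = 2; medium effort: 13 − 12 = 1; high effort: 17 − 24 = -7. high-risk stays.
Every type prefers its assigned level; separation holds.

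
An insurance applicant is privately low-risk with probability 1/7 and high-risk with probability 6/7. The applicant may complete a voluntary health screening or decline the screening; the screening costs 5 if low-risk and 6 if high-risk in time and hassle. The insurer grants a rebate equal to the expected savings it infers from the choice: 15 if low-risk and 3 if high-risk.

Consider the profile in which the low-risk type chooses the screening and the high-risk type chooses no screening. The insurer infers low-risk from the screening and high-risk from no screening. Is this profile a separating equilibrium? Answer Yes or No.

Under these beliefs, the screening earns rebate 15 and no screening earns rebate 3.
low-risk: the screening nets 15 − 5 = 10; no screening nets 3. low-risk prefers the screening.
high-risk: the screening nets 15 − 6 = 9; no screening nets 3. high-risk would deviate to the screening.
high-risk has a profitable deviation, so the profile is not an equilibrium.

No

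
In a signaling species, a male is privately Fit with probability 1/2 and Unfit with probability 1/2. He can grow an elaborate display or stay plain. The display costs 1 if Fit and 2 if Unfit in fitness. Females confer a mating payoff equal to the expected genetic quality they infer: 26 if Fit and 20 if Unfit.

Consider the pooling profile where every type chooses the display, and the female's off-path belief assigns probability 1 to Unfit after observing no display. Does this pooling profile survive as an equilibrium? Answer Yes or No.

Yes

On path, the female holds the prior and pays 1/2·26 + 1/2·20 = 23. Off path (no display), believing Unfit, it pays 20.
Fit: the display nets 23 − 1 = 22; no display nets 20. Fit stays.
Unfit: the display nets 23 − 2 = 21; no display nets 20. Unfit stays.
No type deviates, so pooling is sustained.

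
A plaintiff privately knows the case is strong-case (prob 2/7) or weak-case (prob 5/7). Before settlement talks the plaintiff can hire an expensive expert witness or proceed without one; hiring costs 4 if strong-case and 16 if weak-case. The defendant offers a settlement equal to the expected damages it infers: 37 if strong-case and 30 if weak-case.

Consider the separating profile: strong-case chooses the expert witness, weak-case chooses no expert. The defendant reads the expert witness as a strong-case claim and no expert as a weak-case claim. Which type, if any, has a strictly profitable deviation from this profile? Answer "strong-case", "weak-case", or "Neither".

The expert witness pays 37; no expert pays 30.
strong-case: assigned the expert witness, nets 37 − 4 = 33; deviating to no expert nets 30.
weak-case: assigned no expert, nets 30; deviating to the expert witness nets 37 − 16 = 21.
Both types strictly prefer their assigned action; no profitable deviation.

Neither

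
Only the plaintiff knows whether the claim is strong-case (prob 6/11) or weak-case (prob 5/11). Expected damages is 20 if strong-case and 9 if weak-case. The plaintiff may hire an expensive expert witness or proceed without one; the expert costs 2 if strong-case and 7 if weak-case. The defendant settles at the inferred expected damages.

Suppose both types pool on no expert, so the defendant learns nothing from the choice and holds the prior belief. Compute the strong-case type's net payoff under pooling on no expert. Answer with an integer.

Pooled settlement = 6/11·20 + 5/11·9 = 15.
strong-case pays no cost for no expert, so net payoff = 15.

15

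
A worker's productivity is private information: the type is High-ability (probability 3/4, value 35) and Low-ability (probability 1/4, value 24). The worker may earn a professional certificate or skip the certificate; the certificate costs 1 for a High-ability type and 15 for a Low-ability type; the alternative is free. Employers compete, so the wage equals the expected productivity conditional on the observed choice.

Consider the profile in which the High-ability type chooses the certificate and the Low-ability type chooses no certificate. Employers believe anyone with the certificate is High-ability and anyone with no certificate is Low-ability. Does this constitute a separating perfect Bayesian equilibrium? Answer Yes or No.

Yes

Under these beliefs, the certificate earns wage 35 and no certificate earns wage 24.
High-ability: the certificate nets 35 − 1 = 34; no certificate nets 24. High-ability prefers the certificate.
Low-ability: the certificate nets 35 − 15 = 20; no certificate nets 24. Low-ability prefers no certificate.
Neither type deviates, so the separating profile is an equilibrium.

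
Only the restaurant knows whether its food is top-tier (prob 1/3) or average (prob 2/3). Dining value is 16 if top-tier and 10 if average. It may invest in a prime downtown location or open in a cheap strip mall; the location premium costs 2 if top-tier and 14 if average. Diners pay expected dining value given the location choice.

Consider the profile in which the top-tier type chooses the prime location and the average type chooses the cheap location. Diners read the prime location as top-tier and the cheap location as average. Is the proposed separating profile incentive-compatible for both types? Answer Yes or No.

Under these beliefs, the prime location earns price premium 16 and the cheap location earns price premium 10.
top-tier: the prime location nets 16 − 2 = 14; the cheap location nets 10. top-tier prefers the prime location.
average: the prime location nets 16 − 14 = 2; the cheap location nets 10. average prefers the cheap location.
Neither type deviates, so the separating profile is an equilibrium.

Yes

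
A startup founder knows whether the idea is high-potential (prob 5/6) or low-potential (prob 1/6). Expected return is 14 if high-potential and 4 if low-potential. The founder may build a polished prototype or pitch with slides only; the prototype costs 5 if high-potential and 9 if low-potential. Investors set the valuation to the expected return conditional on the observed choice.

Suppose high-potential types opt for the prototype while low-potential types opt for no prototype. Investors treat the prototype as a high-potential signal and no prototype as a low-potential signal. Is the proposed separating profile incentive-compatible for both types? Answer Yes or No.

No

Under these beliefs, the prototype earns valuation 14 and no prototype earns valuation 4.
high-potential: the prototype nets 14 − 5 = 9; no prototype nets 4. high-potential prefers the prototype.
low-potential: the prototype nets 14 − 9 = 5; no prototype nets 4. low-potential would deviate to the prototype.
low-potential has a profitable deviation, so the profile is not an equilibrium.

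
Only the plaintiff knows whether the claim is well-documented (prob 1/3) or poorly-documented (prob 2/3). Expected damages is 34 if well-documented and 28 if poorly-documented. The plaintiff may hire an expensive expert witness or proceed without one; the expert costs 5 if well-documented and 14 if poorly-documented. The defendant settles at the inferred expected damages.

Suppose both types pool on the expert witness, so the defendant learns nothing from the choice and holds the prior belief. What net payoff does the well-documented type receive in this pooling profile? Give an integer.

25

Pooled settlement = 1/3·34 + 2/3·28 = 30.
well-documented pays cost 5 for the expert witness, so net payoff = 30 − 5 = 25.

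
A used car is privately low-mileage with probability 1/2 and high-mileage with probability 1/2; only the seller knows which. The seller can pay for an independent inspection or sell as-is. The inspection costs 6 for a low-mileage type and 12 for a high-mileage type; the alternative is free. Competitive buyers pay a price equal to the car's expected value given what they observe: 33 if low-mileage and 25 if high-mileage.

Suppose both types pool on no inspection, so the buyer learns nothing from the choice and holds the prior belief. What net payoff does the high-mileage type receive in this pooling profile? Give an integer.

Pooled price = 1/2·33 + 1/2·25 = 29.
high-mileage pays no cost for no inspection, so net payoff = 29.

29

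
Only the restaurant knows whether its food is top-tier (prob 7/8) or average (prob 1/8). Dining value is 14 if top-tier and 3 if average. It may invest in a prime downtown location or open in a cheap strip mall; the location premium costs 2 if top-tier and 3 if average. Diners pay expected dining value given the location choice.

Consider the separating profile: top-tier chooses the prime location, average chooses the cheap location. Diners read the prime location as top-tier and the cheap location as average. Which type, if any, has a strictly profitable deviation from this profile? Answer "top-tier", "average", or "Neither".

average

The prime location pays 14; the cheap location pays 3.
top-tier: assigned the prime location, nets 14 − 2 = 12; deviating to the cheap location nets 3.
average: assigned the cheap location, nets 3; deviating to the prime location nets 14 − 3 = 11.
The average type gains 8 by deviating.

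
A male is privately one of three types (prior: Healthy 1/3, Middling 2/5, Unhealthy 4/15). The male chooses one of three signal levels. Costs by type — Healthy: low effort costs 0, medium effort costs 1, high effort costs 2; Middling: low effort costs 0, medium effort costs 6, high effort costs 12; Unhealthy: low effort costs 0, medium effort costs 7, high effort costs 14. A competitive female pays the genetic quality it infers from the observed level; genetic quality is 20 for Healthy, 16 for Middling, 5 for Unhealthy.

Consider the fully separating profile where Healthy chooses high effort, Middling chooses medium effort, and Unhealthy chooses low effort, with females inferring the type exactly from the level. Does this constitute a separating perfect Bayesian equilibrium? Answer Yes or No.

Separating mating payoffs: high effort → 20, medium effort → 16, low effort → 5.
Healthy (assigned high effort): low effort: 5 − 0 = 5; medium effort: 16 − 1 = 15; high effort: 20 − 2 = 18. Healthy stays.
Middling (assigned medium effort): low effort: 5 − 0 = 5; medium effort: 16 − 6 = 10; high effort: 20 − 12 = 8. Middling stays.
Unhealthy (assigned low effort): low effort: 5 − 0 = 5; medium effort: 16 − 7 = 9; high effort: 20 − 14 = 6. Unhealthy prefers medium effort.
At least one type deviates; the separating profile fails.

No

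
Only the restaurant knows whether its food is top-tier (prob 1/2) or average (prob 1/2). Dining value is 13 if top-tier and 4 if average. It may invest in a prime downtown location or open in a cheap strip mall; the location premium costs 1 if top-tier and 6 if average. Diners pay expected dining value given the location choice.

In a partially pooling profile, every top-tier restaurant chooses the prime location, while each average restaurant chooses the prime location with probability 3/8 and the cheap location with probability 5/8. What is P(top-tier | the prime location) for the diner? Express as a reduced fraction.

P(the prime location) = (1/2)·1 + (1/2)·(3/8) = 11/16.
By Bayes' rule, P(top-tier | the prime location) = (1/2) / (11/16) = 8/11.

8/11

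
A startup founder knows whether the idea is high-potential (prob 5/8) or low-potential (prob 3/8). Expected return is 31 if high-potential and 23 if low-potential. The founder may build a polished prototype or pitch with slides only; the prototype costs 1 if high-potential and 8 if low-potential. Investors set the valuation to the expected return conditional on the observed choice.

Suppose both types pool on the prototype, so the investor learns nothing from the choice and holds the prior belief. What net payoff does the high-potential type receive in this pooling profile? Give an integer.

27

Pooled valuation = 5/8·31 + 3/8·23 = 28.
high-potential pays cost 1 for the prototype, so net payoff = 28 − 1 = 27.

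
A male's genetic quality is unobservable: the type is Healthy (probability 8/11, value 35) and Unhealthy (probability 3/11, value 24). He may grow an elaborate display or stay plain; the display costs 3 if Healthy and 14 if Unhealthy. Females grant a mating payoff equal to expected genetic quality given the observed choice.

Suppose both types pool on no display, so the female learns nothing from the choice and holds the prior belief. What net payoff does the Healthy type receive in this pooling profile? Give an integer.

Pooled mating payoff = 8/11·35 + 3/11·24 = 32.
Healthy pays no cost for no display, so net payoff = 32.

32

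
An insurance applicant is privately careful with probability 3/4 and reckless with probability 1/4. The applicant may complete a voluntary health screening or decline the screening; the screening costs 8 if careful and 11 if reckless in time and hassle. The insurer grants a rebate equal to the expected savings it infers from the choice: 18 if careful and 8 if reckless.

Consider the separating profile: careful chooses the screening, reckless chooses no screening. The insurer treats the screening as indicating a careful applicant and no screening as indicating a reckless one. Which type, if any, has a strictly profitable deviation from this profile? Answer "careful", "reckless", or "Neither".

Neither

The screening pays 18; no screening pays 8.
careful: assigned the screening, nets 18 − 8 = 10; deviating to no screening nets 8.
reckless: assigned no screening, nets 8; deviating to the screening nets 18 − 11 = 7.
Both types strictly prefer their assigned action; no profitable deviation.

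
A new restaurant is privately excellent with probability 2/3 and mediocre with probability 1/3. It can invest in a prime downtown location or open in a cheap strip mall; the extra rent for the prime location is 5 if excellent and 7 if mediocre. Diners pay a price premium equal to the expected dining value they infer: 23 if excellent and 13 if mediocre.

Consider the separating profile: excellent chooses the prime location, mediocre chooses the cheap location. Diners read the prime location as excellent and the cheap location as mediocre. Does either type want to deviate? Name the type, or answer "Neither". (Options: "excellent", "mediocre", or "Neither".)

mediocre

The prime location pays 23; the cheap location pays 13.
excellent: assigned the prime location, nets 23 − 5 = 18; deviating to the cheap location nets 13.
mediocre: assigned the cheap location, nets 13; deviating to the prime location nets 23 − 7 = 16.
The mediocre type gains 3 by deviating.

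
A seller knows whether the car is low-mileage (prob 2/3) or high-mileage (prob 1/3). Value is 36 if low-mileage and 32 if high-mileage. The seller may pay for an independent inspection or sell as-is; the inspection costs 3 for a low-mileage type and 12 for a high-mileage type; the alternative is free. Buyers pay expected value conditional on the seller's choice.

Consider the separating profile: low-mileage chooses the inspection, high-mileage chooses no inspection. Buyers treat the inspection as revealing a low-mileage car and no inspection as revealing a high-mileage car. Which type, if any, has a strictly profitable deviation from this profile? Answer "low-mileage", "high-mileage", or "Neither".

Neither

The inspection pays 36; no inspection pays 32.
low-mileage: assigned the inspection, nets 36 − 3 = 33; deviating to no inspection nets 32.
high-mileage: assigned no inspection, nets 32; deviating to the inspection nets 36 − 12 = 24.
Both types strictly prefer their assigned action; no profitable deviation.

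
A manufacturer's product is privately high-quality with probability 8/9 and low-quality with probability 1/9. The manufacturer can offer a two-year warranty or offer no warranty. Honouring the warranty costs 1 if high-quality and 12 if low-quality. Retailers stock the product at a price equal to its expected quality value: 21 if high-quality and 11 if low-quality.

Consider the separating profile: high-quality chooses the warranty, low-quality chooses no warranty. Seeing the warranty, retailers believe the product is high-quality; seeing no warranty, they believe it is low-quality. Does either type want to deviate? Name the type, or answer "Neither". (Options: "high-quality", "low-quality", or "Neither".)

Neither

The warranty pays 21; no warranty pays 11.
high-quality: assigned the warranty, nets 21 − 1 = 20; deviating to no warranty nets 11.
low-quality: assigned no warranty, nets 11; deviating to the warranty nets 21 − 12 = 9.
Both types strictly prefer their assigned action; no profitable deviation.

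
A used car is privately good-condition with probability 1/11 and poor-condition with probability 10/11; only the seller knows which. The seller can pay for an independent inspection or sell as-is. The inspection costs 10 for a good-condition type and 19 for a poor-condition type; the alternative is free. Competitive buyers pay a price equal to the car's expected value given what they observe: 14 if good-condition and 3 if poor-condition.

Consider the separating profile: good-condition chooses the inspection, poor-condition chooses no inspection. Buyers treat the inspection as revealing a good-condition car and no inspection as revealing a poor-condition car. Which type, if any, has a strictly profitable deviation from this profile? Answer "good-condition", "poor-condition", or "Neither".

Neither

The inspection pays 14; no inspection pays 3.
good-condition: assigned the inspection, nets 14 − 10 = 4; deviating to no inspection nets 3.
poor-condition: assigned no inspection, nets 3; deviating to the inspection nets 14 − 19 = -5.
Both types strictly prefer their assigned action; no profitable deviation.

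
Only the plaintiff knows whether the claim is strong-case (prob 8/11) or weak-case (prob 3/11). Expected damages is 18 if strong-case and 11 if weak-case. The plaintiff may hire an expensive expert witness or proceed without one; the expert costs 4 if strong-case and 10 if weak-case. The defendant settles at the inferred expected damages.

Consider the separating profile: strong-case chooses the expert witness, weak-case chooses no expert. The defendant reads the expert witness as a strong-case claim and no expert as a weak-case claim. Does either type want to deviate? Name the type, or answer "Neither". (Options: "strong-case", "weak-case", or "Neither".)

The expert witness pays 18; no expert pays 11.
strong-case: assigned the expert witness, nets 18 − 4 = 14; deviating to no expert nets 11.
weak-case: assigned no expert, nets 11; deviating to the expert witness nets 18 − 10 = 8.
Both types strictly prefer their assigned action; no profitable deviation.

Neither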